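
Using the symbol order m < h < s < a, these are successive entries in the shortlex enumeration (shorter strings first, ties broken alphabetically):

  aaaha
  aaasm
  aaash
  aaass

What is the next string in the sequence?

Treat aaass as a base-4 numeral over the given alphabet and add one, carrying through any trailing a's.

aaasa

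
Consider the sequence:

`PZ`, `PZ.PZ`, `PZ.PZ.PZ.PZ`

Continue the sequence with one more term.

Every step duplicates the string with '.' between the halves.
Doubling PZ.PZ.PZ.PZ with '.' between the halves:

PZ.PZ.PZ.PZ.PZ.PZ.PZ.PZ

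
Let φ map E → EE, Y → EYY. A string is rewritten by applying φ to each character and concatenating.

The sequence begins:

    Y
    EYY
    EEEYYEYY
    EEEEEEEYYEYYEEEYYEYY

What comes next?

Rewriting the 20 symbols of EEEEEEEYYEYYEEEYYEYY one by one yields EE EE EE EE EE EE EE EYY EYY EE EYY EYY EE EE EE EYY EYY EE EYY EYY; concatenated:

EEEEEEEEEEEEEEEYYEYYEEEYYEYYEEEEEEEYYEYYEEEYYEYY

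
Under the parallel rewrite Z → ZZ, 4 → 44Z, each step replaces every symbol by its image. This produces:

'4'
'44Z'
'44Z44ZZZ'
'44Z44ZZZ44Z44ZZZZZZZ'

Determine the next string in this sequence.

Rewriting the 20 symbols of 44Z44ZZZ44Z44ZZZZZZZ one by one yields 44Z 44Z ZZ 44Z 44Z ZZ ZZ ZZ 44Z 44Z ZZ 44Z 44Z ZZ ZZ ZZ ZZ ZZ ZZ ZZ; concatenated:

44Z44ZZZ44Z44ZZZZZZZ44Z44ZZZ44Z44ZZZZZZZZZZZZZZZ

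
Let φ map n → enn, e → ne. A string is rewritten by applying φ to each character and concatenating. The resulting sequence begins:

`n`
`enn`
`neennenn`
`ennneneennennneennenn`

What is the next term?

neennennennneennneneennennneennennennneneennennneennenn

φ(ennneneennennneennenn) expands symbol-by-symbol to ne enn enn enn ne enn ne ne enn enn ne enn enn enn ne ne enn enn ne enn enn; joining the 21 pieces gives the next term.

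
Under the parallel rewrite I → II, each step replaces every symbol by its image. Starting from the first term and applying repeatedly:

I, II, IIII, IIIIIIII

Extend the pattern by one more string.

Rewriting each symbol of IIIIIIII: I→II, I→II, I→II, I→II, I→II, I→II, I→II, I→II, which concatenates to II II II II II II II II.

IIIIIIIIIIIIIIII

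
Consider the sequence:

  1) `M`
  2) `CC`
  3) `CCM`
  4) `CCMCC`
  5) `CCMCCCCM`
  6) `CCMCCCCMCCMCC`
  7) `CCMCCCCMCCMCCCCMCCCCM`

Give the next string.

This is a Fibonacci-style word recurrence s(k) = s(k−1)·s(k−2): e.g. CC·M = CCM.
So term 8 is CCMCCCCMCCMCCCCMCCCCM·CCMCCCCMCCMCC.

CCMCCCCMCCMCCCCMCCCCMCCMCCCCMCCMCC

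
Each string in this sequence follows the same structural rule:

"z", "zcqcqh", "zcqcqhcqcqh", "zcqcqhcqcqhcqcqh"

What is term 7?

Every step adds cqcqh to the end: s(k+1) = s(k)·cqcqh.
From zcqcqhcqcqhcqcqh, 3 further steps: zcqcqhcqcqhcqcqh → zcqcqhcqcqhcqcqhcqcqh → zcqcqhcqcqhcqcqhcqcqhcqcqh → (answer).

zcqcqhcqcqhcqcqhcqcqhcqcqhcqcqh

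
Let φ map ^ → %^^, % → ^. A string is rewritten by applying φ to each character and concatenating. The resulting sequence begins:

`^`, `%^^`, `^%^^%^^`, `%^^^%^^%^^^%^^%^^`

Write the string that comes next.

^%^^%^^%^^^%^^%^^^%^^%^^%^^^%^^%^^^%^^%^^

Applying the rule to each of the 17 symbols of %^^^%^^%^^^%^^%^^ gives the pieces ^ %^^ %^^ %^^ ^ %^^ %^^ ^ %^^ %^^ %^^ ^ %^^ %^^ ^ %^^ %^^, which concatenate to the answer.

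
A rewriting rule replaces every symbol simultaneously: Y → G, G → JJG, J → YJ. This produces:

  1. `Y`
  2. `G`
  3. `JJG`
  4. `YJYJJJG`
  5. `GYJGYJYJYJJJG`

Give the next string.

Rewriting the 13 symbols of GYJGYJYJYJJJG one by one yields JJG G YJ JJG G YJ G YJ G YJ YJ YJ JJG; concatenated:

JJGGYJJJGGYJGYJGYJYJYJJJG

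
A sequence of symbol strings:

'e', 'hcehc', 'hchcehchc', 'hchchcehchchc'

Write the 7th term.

Each term wraps the previous one in hc on the left and hc on the right.
From hchchcehchchc, 3 further steps: hchchcehchchc → hchchchcehchchchc → hchchchchcehchchchchc → (answer).

hchchchchchcehchchchchchc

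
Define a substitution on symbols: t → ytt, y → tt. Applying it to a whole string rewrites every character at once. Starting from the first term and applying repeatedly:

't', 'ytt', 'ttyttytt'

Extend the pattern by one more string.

Expanding ttyttytt: t→ytt, t→ytt, y→tt, t→ytt, t→ytt, y→tt, t→ytt, t→ytt. Concatenated: ytt ytt tt ytt ytt tt ytt ytt.

yttyttttyttyttttyttytt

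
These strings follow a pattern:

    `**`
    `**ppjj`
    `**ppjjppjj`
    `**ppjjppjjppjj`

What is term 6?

**ppjjppjjppjjppjjppjj

The strings grow by a fixed suffix ppjj each time.
From **ppjjppjjppjj, 2 further steps: **ppjjppjjppjj → **ppjjppjjppjjppjj → (answer).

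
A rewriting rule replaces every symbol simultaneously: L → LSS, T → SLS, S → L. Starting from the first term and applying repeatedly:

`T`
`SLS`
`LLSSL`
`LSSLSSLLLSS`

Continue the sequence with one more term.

Rewriting each symbol of LSSLSSLLLSS: L→LSS, S→L, S→L, L→LSS, S→L, S→L, L→LSS, L→LSS, L→LSS, S→L, S→L, which concatenates to LSS L L LSS L L LSS LSS LSS L L.

LSSLLLSSLLLSSLSSLSSLL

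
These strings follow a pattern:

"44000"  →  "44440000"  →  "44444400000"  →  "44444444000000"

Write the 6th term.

44444444444400000000

Reading off run lengths: 4 runs 2, 4, 6, 8; 0 runs 3, 4, 5, 6 — each is linear in n (n = 1, 2, …).
At n = 6 the blocks have lengths 12, 8.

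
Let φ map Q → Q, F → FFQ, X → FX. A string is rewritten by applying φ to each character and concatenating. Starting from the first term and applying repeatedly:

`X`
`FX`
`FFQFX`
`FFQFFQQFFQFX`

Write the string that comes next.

Rewriting each symbol of FFQFFQQFFQFX: F→FFQ, F→FFQ, Q→Q, F→FFQ, F→FFQ, Q→Q, Q→Q, F→FFQ, F→FFQ, Q→Q, F→FFQ, X→FX, which concatenates to FFQ FFQ Q FFQ FFQ Q Q FFQ FFQ Q FFQ FX.

FFQFFQQFFQFFQQQFFQFFQQFFQFX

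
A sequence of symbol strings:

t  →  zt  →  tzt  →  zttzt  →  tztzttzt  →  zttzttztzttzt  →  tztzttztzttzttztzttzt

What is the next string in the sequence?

Each term (from the third on) is the two preceding terms concatenated in order: term 3 = t·zt = tzt.
The next term joins zttzttztzttzt and tztzttztzttzttztzttzt.

zttzttztzttzttztzttztzttzttztzttzt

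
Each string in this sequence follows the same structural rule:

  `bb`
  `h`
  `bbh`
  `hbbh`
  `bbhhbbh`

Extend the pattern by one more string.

This is a Fibonacci-style word recurrence s(k) = s(k−2)·s(k−1): e.g. bb·h = bbh.
So term 6 is hbbh·bbhhbbh.

hbbhbbhhbbh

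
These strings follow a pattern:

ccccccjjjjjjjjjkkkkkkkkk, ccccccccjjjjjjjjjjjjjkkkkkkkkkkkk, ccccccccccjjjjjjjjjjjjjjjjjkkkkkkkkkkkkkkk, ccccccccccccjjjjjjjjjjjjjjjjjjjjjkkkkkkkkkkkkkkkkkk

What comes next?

The n-th term is 2n+2 c's then 4n+1 j's then 3n+3 k's, where the shown terms are n = 2, 3, 4, 5.
For the next term, n = 6, so the run lengths are 14, 25, 21.

ccccccccccccccjjjjjjjjjjjjjjjjjjjjjjjjjkkkkkkkkkkkkkkkkkkkkk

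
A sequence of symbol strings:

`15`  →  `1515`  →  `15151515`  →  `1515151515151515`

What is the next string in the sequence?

s(k+1) = s(k)·s(k) — each term doubles the last.
So the next term is two copies of 1515151515151515.

15151515151515151515151515151515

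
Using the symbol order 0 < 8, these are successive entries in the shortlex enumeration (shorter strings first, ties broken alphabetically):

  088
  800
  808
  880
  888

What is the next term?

0000

888 is the last string of length 3, so the next is the first of length 4: 0 repeated 4 times.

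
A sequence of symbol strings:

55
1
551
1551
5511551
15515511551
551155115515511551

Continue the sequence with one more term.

From term 3 onward, concatenate the second-to-last term with the last: 55·1 = 551, 1·551 = 1551, …
So term 8 is 15515511551·551155115515511551.

15515511551551155115515511551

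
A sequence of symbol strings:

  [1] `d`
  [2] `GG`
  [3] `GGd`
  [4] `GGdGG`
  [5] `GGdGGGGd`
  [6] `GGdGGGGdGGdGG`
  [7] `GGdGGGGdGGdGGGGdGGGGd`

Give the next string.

GGdGGGGdGGdGGGGdGGGGdGGdGGGGdGGdGG

Each term (from the third on) is the previous term followed by the one before it: term 3 = GG·d = GGd.
The next term joins GGdGGGGdGGdGGGGdGGGGd and GGdGGGGdGGdGG.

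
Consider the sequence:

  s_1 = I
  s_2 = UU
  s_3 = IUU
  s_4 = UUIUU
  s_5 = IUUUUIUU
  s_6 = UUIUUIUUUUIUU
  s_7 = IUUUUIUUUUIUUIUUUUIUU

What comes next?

Each term (from the third on) is the two preceding terms concatenated in order: term 3 = I·UU = IUU.
So term 8 is UUIUUIUUUUIUU·IUUUUIUUUUIUUIUUUUIUU.

UUIUUIUUUUIUUIUUUUIUUUUIUUIUUUUIUU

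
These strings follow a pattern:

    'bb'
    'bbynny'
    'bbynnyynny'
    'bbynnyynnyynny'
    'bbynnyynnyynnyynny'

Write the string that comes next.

The strings grow by a fixed suffix ynny each time.
Applying this once more to bbynnyynnyynnyynny:

bbynnyynnyynnyynnyynny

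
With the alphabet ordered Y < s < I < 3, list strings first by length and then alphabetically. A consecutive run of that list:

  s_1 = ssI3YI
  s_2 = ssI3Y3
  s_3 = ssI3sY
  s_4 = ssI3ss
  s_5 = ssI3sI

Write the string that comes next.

Find the rightmost character of ssI3sI below 3, bump it to the next letter, and reset everything to its right to Y.

ssI3s3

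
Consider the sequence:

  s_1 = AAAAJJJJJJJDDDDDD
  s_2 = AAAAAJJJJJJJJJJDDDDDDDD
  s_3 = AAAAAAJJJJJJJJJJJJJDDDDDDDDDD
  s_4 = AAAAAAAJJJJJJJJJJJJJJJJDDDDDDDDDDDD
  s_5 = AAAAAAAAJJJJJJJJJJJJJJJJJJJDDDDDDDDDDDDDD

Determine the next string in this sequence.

Reading off run lengths: A runs 4, 5, 6, 7, 8; J runs 7, 10, 13, 16, 19; D runs 6, 8, 10, 12, 14 — each is linear in n, where the shown terms are n = 2, 3, 4, 5, 6.
At n = 7 the blocks have lengths 9, 22, 16.

AAAAAAAAAJJJJJJJJJJJJJJJJJJJJJJDDDDDDDDDDDDDDDD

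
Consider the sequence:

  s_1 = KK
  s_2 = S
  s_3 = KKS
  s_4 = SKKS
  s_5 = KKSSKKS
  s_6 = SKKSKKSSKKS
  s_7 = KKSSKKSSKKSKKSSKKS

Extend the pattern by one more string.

From term 3 onward, concatenate the second-to-last term with the last: KK·S = KKS, S·KKS = SKKS, …
Continuing: SKKSKKSSKKS · KKSSKKSSKKSKKSSKKS gives term 8.

SKKSKKSSKKSKKSSKKSSKKSKKSSKKS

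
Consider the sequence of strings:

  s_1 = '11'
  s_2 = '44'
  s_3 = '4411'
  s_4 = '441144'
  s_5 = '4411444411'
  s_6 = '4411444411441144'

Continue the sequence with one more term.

44114444114411444411444411

From term 3 onward, concatenate the last term with the second-to-last: 44·11 = 4411, 4411·44 = 441144, …
The next term joins 4411444411441144 and 4411444411.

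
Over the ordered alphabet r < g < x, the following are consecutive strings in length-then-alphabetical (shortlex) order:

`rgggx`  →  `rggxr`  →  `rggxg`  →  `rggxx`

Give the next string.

Treat rggxx as a base-3 numeral over the given alphabet and add one, carrying through any trailing x's.

rgxrr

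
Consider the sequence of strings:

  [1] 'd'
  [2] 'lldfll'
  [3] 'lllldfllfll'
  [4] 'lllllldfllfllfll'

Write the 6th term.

Every step adds ll to the front and fll to the end of the previous string.
From lllllldfllfllfll, 2 further steps: lllllldfllfllfll → lllllllldfllfllfllfll → (answer).

lllllllllldfllfllfllfllfll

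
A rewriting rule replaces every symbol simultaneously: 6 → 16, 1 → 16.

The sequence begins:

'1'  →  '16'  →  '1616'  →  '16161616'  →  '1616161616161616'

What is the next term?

Replace each of the 16 characters of 1616161616161616 in place — 16 16 16 16 16 16 16 16 16 16 16 16 16 16 16 16 — and concatenate.

16161616161616161616161616161616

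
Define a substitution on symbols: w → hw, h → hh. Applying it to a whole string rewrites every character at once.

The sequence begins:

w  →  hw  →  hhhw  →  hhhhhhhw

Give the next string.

Expanding hhhhhhhw: h→hh, h→hh, h→hh, h→hh, h→hh, h→hh, h→hh, w→hw. Concatenated: hh hh hh hh hh hh hh hw.

hhhhhhhhhhhhhhhw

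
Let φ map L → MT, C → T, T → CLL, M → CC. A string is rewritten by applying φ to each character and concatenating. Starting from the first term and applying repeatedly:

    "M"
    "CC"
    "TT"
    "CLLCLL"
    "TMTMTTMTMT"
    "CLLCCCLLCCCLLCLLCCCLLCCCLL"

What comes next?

TMTMTTTTMTMTTTTMTMTTMTMTTTTMTMTTTTMTMT

Replace each of the 26 characters of CLLCCCLLCCCLLCLLCCCLLCCCLL in place — T MT MT T T T MT MT T T T MT MT T MT MT T T T MT MT T T T MT MT — and concatenate.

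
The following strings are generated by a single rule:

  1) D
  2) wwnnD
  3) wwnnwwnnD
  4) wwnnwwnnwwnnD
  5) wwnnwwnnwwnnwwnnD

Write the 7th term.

wwnnwwnnwwnnwwnnwwnnwwnnD

Every step adds wwnn at the front: s(k+1) = wwnn·s(k).
From wwnnwwnnwwnnwwnnD, 2 further steps: wwnnwwnnwwnnwwnnD → wwnnwwnnwwnnwwnnwwnnD → (answer).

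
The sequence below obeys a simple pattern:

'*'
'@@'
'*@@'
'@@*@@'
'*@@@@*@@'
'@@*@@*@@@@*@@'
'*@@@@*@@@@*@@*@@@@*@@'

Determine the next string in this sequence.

This is a Fibonacci-style word recurrence s(k) = s(k−2)·s(k−1): e.g. *·@@ = *@@.
The next term joins @@*@@*@@@@*@@ and *@@@@*@@@@*@@*@@@@*@@.

@@*@@*@@@@*@@*@@@@*@@@@*@@*@@@@*@@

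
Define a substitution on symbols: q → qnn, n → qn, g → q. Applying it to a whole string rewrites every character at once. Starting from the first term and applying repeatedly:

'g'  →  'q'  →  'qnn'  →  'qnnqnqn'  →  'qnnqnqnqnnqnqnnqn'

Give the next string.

Rewriting the 17 symbols of qnnqnqnqnnqnqnnqn one by one yields qnn qn qn qnn qn qnn qn qnn qn qn qnn qn qnn qn qn qnn qn; concatenated:

qnnqnqnqnnqnqnnqnqnnqnqnqnnqnqnnqnqnqnnqn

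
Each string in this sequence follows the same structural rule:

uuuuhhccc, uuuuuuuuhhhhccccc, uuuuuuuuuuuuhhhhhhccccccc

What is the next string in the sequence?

uuuuuuuuuuuuuuuuhhhhhhhhccccccccc

Reading off run lengths: u runs 4, 8, 12; h runs 2, 4, 6; c runs 3, 5, 7 — each is linear in n (n = 1, 2, …).
At n = 4 the blocks have lengths 16, 8, 9.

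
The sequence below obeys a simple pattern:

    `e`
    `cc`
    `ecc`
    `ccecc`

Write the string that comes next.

This is a Fibonacci-style word recurrence s(k) = s(k−2)·s(k−1): e.g. e·cc = ecc.
Continuing: ecc · ccecc gives term 5.

eccccecc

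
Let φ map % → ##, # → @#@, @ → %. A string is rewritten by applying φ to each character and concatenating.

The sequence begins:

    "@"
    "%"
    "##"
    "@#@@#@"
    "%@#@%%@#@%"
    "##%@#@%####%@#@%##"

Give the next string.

Applying the rule to each of the 18 symbols of ##%@#@%####%@#@%## gives the pieces @#@ @#@ ## % @#@ % ## @#@ @#@ @#@ @#@ ## % @#@ % ## @#@ @#@, which concatenate to the answer.

@#@@#@##%@#@%##@#@@#@@#@@#@##%@#@%##@#@@#@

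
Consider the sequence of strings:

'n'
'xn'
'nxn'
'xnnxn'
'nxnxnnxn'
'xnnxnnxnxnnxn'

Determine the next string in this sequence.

Each term (from the third on) is the two preceding terms concatenated in order: term 3 = n·xn = nxn.
The next term joins nxnxnnxn and xnnxnnxnxnnxn.

nxnxnnxnxnnxnnxnxnnxn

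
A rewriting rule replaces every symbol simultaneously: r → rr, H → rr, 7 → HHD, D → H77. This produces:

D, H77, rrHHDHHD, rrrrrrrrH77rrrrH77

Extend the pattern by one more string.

φ(rrrrrrrrH77rrrrH77) expands symbol-by-symbol to rr rr rr rr rr rr rr rr rr HHD HHD rr rr rr rr rr HHD HHD; joining the 18 pieces gives the next term.

rrrrrrrrrrrrrrrrrrHHDHHDrrrrrrrrrrHHDHHD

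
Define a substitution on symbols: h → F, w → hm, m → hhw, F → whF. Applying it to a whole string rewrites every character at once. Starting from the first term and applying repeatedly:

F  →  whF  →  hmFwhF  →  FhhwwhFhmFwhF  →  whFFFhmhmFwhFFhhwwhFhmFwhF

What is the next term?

Applying the rule to each of the 26 symbols of whFFFhmhmFwhFFhhwwhFhmFwhF gives the pieces hm F whF whF whF F hhw F hhw whF hm F whF whF F F hm hm F whF F hhw whF hm F whF, which concatenate to the answer.

hmFwhFwhFwhFFhhwFhhwwhFhmFwhFwhFFFhmhmFwhFFhhwwhFhmFwhF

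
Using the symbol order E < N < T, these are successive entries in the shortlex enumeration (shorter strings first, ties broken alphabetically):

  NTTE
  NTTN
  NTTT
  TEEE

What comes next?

Treat TEEE as a base-3 numeral over the given alphabet and add one, carrying through any trailing T's.

TEEN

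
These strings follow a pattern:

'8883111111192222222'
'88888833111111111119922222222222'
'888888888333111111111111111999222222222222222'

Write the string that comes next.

8888888888883333111111111111111111199992222222222222222222

The n-th term is 3n 8's then n 3's then 4n+3 1's then n 9's then 4n+3 2's (n = 1, 2, …).
Setting n = 4 gives 12, 4, 19, 4, 19 characters in each block.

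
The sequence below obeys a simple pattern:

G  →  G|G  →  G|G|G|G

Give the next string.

Every step duplicates the string with '|' between the halves.
So the next term is two copies of G|G|G|G with '|' between the halves.

G|G|G|G|G|G|G|G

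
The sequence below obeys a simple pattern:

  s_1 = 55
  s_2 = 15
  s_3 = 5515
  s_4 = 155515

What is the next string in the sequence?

5515155515

This is a Fibonacci-style word recurrence s(k) = s(k−2)·s(k−1): e.g. 55·15 = 5515.
So term 5 is 5515·155515.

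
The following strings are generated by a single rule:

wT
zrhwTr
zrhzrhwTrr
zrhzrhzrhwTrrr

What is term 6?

zrhzrhzrhzrhzrhwTrrrrr

s(k+1) = zrh·s(k)·r, so each term gains zrh as a prefix and r as a suffix.
From zrhzrhzrhwTrrr, 2 further steps: zrhzrhzrhwTrrr → zrhzrhzrhzrhwTrrrr → (answer).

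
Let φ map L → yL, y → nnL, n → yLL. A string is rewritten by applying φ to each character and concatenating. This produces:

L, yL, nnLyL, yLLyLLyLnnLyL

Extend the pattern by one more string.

Applying the rule to each of the 13 symbols of yLLyLLyLnnLyL gives the pieces nnL yL yL nnL yL yL nnL yL yLL yLL yL nnL yL, which concatenate to the answer.

nnLyLyLnnLyLyLnnLyLyLLyLLyLnnLyL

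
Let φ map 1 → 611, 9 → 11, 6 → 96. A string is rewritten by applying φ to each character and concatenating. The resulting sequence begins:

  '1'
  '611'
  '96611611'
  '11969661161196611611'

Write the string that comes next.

Rewriting the 20 symbols of 11969661161196611611 one by one yields 611 611 11 96 11 96 96 611 611 96 611 611 11 96 96 611 611 96 611 611; concatenated:

61161111961196966116119661161111969661161196611611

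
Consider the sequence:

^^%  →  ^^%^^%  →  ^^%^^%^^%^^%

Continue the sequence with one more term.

s(k+1) = s(k)·s(k) — each term doubles the last.
Doubling ^^%^^%^^%^^%:

^^%^^%^^%^^%^^%^^%^^%^^%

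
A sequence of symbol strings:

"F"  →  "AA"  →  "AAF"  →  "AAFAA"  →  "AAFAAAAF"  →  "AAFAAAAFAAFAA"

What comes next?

AAFAAAAFAAFAAAAFAAAAF

Each term (from the third on) is the previous term followed by the one before it: term 3 = AA·F = AAF.
So term 7 is AAFAAAAFAAFAA·AAFAAAAF.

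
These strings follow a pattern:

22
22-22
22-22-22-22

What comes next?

Each string is two copies of the previous one joined by '-'.
Doubling 22-22-22-22 with '-' between the halves:

22-22-22-22-22-22-22-22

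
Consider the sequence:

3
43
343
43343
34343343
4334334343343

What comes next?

343433434334334343343

Each term (from the third on) is the two preceding terms concatenated in order: term 3 = 3·43 = 343.
Continuing: 34343343 · 4334334343343 gives term 7.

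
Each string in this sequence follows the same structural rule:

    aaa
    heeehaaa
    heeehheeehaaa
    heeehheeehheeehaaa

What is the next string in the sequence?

The strings grow by a fixed prefix heeeh each time.
Applying this once more to heeehheeehheeehaaa:

heeehheeehheeehheeehaaa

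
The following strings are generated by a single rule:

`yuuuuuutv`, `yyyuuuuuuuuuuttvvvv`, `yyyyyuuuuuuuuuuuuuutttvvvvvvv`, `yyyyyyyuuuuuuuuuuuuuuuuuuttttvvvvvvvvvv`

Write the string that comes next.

yyyyyyyyyuuuuuuuuuuuuuuuuuuuuuutttttvvvvvvvvvvvvv

The n-th term is 2n-1 y's then 4n+2 u's then n t's then 3n-2 v's (n = 1, 2, …).
At n = 5 the blocks have lengths 9, 22, 5, 13.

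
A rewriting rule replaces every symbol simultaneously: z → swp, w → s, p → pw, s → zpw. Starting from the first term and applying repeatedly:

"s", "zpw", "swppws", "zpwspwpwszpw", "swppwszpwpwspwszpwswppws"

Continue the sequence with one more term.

Rewriting the 24 symbols of swppwszpwpwspwszpwswppws one by one yields zpw s pw pw s zpw swp pw s pw s zpw pw s zpw swp pw s zpw s pw pw s zpw; concatenated:

zpwspwpwszpwswppwspwszpwpwszpwswppwszpwspwpwszpw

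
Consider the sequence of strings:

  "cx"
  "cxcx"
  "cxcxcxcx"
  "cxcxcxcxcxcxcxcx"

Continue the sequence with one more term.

cxcxcxcxcxcxcxcxcxcxcxcxcxcxcxcx

Every step duplicates the string.
So the next term is two copies of cxcxcxcxcxcxcxcx.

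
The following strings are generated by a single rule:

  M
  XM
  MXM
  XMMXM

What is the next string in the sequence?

MXMXMMXM

Each term (from the third on) is the two preceding terms concatenated in order: term 3 = M·XM = MXM.
The next term joins MXM and XMMXM.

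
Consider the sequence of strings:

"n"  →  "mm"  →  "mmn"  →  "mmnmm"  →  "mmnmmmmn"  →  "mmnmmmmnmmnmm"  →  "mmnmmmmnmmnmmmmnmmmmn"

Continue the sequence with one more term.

mmnmmmmnmmnmmmmnmmmmnmmnmmmmnmmnmm

From term 3 onward, concatenate the last term with the second-to-last: mm·n = mmn, mmn·mm = mmnmm, …
The next term joins mmnmmmmnmmnmmmmnmmmmn and mmnmmmmnmmnmm.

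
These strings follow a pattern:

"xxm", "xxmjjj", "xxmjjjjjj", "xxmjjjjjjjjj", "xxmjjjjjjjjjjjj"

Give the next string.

Each term is the previous one with jjj appended.
Applying this once more to xxmjjjjjjjjjjjj:

xxmjjjjjjjjjjjjjjj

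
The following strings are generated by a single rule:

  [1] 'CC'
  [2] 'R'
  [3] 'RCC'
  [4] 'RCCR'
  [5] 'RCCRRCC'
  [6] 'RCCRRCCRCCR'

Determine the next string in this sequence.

RCCRRCCRCCRRCCRRCC

This is a Fibonacci-style word recurrence s(k) = s(k−1)·s(k−2): e.g. R·CC = RCC.
So term 7 is RCCRRCCRCCR·RCCRRCC.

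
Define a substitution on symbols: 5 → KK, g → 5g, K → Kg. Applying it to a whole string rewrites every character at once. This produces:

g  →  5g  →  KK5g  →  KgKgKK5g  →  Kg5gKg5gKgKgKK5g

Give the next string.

Replace each of the 16 characters of Kg5gKg5gKgKgKK5g in place — Kg 5g KK 5g Kg 5g KK 5g Kg 5g Kg 5g Kg Kg KK 5g — and concatenate.

Kg5gKK5gKg5gKK5gKg5gKg5gKgKgKK5g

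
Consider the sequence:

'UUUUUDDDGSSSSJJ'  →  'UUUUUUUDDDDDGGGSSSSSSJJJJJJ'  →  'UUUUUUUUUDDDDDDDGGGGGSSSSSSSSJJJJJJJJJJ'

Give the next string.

UUUUUUUUUUUDDDDDDDDDGGGGGGGSSSSSSSSSSJJJJJJJJJJJJJJ

Term n consists of 2n+3 U's, followed by 2n+1 D's, followed by 2n-1 G's, followed by 2n+2 S's, followed by 4n-2 J's (n = 1, 2, …).
For the next term, n = 4, so the run lengths are 11, 9, 7, 10, 14.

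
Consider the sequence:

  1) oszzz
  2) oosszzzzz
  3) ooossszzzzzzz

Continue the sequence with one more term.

oooosssszzzzzzzzz

Term n consists of n o's, followed by n s's, followed by 2n+1 z's (n = 1, 2, …).
For the next term, n = 4, so the run lengths are 4, 4, 9.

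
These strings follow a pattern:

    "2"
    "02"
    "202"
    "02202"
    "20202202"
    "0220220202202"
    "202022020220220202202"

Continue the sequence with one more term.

0220220202202202022020220220202202

This is a Fibonacci-style word recurrence s(k) = s(k−2)·s(k−1): e.g. 2·02 = 202.
So term 8 is 0220220202202·202022020220220202202.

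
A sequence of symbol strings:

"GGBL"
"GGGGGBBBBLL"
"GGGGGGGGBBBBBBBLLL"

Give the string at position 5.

Each string has the form G^{3n-1} B^{3n-2} L^{n} (n = 1, 2, …).
Setting n = 5 gives 14, 13, 5 characters in each block.

GGGGGGGGGGGGGGBBBBBBBBBBBBBLLLLL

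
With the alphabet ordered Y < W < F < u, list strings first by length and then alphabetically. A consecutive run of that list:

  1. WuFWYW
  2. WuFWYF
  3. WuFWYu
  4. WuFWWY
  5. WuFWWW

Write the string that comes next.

Treat WuFWWW as a base-4 numeral over the given alphabet and add one, carrying through any trailing u's.

WuFWWF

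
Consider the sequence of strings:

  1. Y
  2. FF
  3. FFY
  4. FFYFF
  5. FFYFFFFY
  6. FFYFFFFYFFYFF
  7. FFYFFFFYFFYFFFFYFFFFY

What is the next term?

FFYFFFFYFFYFFFFYFFFFYFFYFFFFYFFYFF

Each term (from the third on) is the previous term followed by the one before it: term 3 = FF·Y = FFY.
The next term joins FFYFFFFYFFYFFFFYFFFFY and FFYFFFFYFFYFF.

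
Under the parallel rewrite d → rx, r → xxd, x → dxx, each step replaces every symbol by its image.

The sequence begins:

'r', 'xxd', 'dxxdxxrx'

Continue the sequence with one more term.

rxdxxdxxrxdxxdxxxxddxx

Rewriting each symbol of dxxdxxrx: d→rx, x→dxx, x→dxx, d→rx, x→dxx, x→dxx, r→xxd, x→dxx, which concatenates to rx dxx dxx rx dxx dxx xxd dxx.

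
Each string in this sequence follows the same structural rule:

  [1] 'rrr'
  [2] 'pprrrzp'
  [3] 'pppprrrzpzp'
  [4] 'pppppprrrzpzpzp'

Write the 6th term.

s(k+1) = pp·s(k)·zp, so each term gains pp as a prefix and zp as a suffix.
From pppppprrrzpzpzp, 2 further steps: pppppprrrzpzpzp → pppppppprrrzpzpzpzp → (answer).

pppppppppprrrzpzpzpzpzp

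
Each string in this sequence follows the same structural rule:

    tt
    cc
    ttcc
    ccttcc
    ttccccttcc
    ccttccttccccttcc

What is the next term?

ttccccttccccttccttccccttcc

From term 3 onward, concatenate the second-to-last term with the last: tt·cc = ttcc, cc·ttcc = ccttcc, …
So term 7 is ttccccttcc·ccttccttccccttcc.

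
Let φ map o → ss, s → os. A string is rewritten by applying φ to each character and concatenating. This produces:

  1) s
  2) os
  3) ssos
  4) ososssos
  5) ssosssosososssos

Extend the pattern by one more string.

ososssosososssosssosssosososssos

Replace each of the 16 characters of ssosssosososssos in place — os os ss os os os ss os ss os ss os os os ss os — and concatenate.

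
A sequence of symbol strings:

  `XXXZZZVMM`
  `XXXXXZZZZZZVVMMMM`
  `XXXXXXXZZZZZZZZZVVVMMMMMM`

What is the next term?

Term n consists of 2n+1 X's, followed by 3n Z's, followed by n V's, followed by 2n M's (n = 1, 2, …).
Setting n = 4 gives 9, 12, 4, 8 characters in each block.

XXXXXXXXXZZZZZZZZZZZZVVVVMMMMMMMM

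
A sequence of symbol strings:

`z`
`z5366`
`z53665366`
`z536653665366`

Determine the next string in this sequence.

The strings grow by a fixed suffix 5366 each time.
Applying this once more to z536653665366:

z5366536653665366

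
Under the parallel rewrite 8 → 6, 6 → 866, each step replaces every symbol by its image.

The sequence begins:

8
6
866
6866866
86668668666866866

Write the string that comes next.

68668668666866866686686686668668666866866

Replace each of the 17 characters of 86668668666866866 in place — 6 866 866 866 6 866 866 6 866 866 866 6 866 866 6 866 866 — and concatenate.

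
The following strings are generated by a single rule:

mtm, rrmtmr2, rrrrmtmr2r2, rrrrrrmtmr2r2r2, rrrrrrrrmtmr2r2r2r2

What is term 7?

rrrrrrrrrrrrmtmr2r2r2r2r2r2

s(k+1) = rr·s(k)·r2, so each term gains rr as a prefix and r2 as a suffix.
From rrrrrrrrmtmr2r2r2r2, 2 further steps: rrrrrrrrmtmr2r2r2r2 → rrrrrrrrrrmtmr2r2r2r2r2 → (answer).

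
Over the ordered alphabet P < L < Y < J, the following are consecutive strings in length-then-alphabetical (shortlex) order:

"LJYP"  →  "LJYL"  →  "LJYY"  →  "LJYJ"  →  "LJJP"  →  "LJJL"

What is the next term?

The successor of LJJL increments the rightmost position that isn't already J and resets every position after it to P.

LJJY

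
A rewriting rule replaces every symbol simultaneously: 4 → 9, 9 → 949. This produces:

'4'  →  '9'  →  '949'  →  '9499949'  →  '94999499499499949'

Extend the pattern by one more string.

φ(94999499499499949) expands symbol-by-symbol to 949 9 949 949 949 9 949 949 9 949 949 9 949 949 949 9 949; joining the 17 pieces gives the next term.

94999499499499949949994994999499499499949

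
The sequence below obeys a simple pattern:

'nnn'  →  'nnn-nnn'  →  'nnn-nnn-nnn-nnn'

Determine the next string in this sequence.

Every step duplicates the string with '-' between the halves.
Doubling nnn-nnn-nnn-nnn with '-' between the halves:

nnn-nnn-nnn-nnn-nnn-nnn-nnn-nnn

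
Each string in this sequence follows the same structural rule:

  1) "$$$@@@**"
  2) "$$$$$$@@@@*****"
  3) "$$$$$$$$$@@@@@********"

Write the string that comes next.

$$$$$$$$$$$$@@@@@@***********

Reading off run lengths: $ runs 3, 6, 9; @ runs 3, 4, 5; * runs 2, 5, 8 — each is linear in n (n = 1, 2, …).
Setting n = 4 gives 12, 6, 11 characters in each block.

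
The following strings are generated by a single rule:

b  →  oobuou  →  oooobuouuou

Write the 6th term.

oooooooooobuouuouuouuouuou

Each term wraps the previous one in oo on the left and uou on the right.
From oooobuouuou, 3 further steps: oooobuouuou → oooooobuouuouuou → oooooooobuouuouuouuou → (answer).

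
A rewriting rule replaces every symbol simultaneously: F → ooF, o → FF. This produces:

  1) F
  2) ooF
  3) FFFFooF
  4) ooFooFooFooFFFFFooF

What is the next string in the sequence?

FFFFooFFFFFooFFFFFooFFFFFooFooFooFooFooFFFFFooF

Replace each of the 19 characters of ooFooFooFooFFFFFooF in place — FF FF ooF FF FF ooF FF FF ooF FF FF ooF ooF ooF ooF ooF FF FF ooF — and concatenate.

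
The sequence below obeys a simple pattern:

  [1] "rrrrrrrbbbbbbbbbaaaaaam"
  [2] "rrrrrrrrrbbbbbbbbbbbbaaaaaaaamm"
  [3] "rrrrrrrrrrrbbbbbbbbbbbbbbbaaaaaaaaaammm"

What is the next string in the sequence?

The n-th term is 2n+1 r's then 3n b's then 2n a's then n-2 m's, where the shown terms are n = 3, 4, 5.
For the next term, n = 6, so the run lengths are 13, 18, 12, 4.

rrrrrrrrrrrrrbbbbbbbbbbbbbbbbbbaaaaaaaaaaaammmm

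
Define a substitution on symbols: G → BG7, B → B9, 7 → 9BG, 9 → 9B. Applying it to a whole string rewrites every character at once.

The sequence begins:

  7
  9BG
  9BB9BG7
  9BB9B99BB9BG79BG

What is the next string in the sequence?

9BB9B99BB99B9BB9B99BB9BG79BG9BB9BG7

φ(9BB9B99BB9BG79BG) expands symbol-by-symbol to 9B B9 B9 9B B9 9B 9B B9 B9 9B B9 BG7 9BG 9B B9 BG7; joining the 16 pieces gives the next term.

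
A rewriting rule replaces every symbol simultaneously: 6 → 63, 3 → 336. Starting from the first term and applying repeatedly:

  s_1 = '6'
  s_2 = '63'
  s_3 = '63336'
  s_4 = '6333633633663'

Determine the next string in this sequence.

Replace each of the 13 characters of 6333633633663 in place — 63 336 336 336 63 336 336 63 336 336 63 63 336 — and concatenate.

6333633633663336336633363366363336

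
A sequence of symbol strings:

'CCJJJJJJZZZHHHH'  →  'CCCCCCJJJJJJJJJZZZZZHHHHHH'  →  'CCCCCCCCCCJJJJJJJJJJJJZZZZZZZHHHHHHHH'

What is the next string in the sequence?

Each string has the form C^{4n-2} J^{3n+3} Z^{2n+1} H^{2n+2} (n = 1, 2, …).
Setting n = 4 gives 14, 15, 9, 10 characters in each block.

CCCCCCCCCCCCCCJJJJJJJJJJJJJJJZZZZZZZZZHHHHHHHHHH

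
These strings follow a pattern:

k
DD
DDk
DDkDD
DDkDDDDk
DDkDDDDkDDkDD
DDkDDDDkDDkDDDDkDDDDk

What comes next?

From term 3 onward, concatenate the last term with the second-to-last: DD·k = DDk, DDk·DD = DDkDD, …
The next term joins DDkDDDDkDDkDDDDkDDDDk and DDkDDDDkDDkDD.

DDkDDDDkDDkDDDDkDDDDkDDkDDDDkDDkDD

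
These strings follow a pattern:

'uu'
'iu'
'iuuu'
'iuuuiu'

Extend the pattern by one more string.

Each term (from the third on) is the previous term followed by the one before it: term 3 = iu·uu = iuuu.
So term 5 is iuuuiu·iuuu.

iuuuiuiuuu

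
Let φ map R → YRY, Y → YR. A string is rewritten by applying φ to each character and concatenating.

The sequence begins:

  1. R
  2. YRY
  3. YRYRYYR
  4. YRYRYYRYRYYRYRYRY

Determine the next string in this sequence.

Rewriting the 17 symbols of YRYRYYRYRYYRYRYRY one by one yields YR YRY YR YRY YR YR YRY YR YRY YR YR YRY YR YRY YR YRY YR; concatenated:

YRYRYYRYRYYRYRYRYYRYRYYRYRYRYYRYRYYRYRYYR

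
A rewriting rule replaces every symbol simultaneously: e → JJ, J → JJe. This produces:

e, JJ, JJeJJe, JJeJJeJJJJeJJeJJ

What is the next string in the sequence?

Rewriting the 16 symbols of JJeJJeJJJJeJJeJJ one by one yields JJe JJe JJ JJe JJe JJ JJe JJe JJe JJe JJ JJe JJe JJ JJe JJe; concatenated:

JJeJJeJJJJeJJeJJJJeJJeJJeJJeJJJJeJJeJJJJeJJe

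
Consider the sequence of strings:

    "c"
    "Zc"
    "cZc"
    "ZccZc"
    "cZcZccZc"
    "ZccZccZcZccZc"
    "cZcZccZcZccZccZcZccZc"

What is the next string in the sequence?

From term 3 onward, concatenate the second-to-last term with the last: c·Zc = cZc, Zc·cZc = ZccZc, …
The next term joins ZccZccZcZccZc and cZcZccZcZccZccZcZccZc.

ZccZccZcZccZccZcZccZcZccZccZcZccZc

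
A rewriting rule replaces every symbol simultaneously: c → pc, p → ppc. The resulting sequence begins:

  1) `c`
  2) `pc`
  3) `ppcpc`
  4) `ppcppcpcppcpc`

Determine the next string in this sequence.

ppcppcpcppcppcpcppcpcppcppcpcppcpc

Applying the rule to each of the 13 symbols of ppcppcpcppcpc gives the pieces ppc ppc pc ppc ppc pc ppc pc ppc ppc pc ppc pc, which concatenate to the answer.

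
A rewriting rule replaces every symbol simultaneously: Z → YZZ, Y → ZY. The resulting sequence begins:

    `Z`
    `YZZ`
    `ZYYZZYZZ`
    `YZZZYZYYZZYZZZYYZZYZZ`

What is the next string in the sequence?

ZYYZZYZZYZZZYYZZZYZYYZZYZZZYYZZYZZYZZZYZYYZZYZZZYYZZYZZ

φ(YZZZYZYYZZYZZZYYZZYZZ) expands symbol-by-symbol to ZY YZZ YZZ YZZ ZY YZZ ZY ZY YZZ YZZ ZY YZZ YZZ YZZ ZY ZY YZZ YZZ ZY YZZ YZZ; joining the 21 pieces gives the next term.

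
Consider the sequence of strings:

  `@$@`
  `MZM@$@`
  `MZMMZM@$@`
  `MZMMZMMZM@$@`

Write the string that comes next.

Every step adds MZM at the front: s(k+1) = MZM·s(k).
So the next term is MZM·MZMMZMMZM@$@.

MZMMZMMZMMZM@$@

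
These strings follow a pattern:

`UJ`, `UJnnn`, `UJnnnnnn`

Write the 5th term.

UJnnnnnnnnnnnn

Every step adds nnn to the end: s(k+1) = s(k)·nnn.
From UJnnnnnn, 2 further steps: UJnnnnnn → UJnnnnnnnnn → (answer).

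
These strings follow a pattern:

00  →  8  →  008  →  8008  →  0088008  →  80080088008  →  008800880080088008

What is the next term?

Each term (from the third on) is the two preceding terms concatenated in order: term 3 = 00·8 = 008.
Continuing: 80080088008 · 008800880080088008 gives term 8.

80080088008008800880080088008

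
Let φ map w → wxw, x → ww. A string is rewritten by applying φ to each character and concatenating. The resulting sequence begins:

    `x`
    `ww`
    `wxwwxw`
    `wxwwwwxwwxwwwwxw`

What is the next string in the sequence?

Replace each of the 16 characters of wxwwwwxwwxwwwwxw in place — wxw ww wxw wxw wxw wxw ww wxw wxw ww wxw wxw wxw wxw ww wxw — and concatenate.

wxwwwwxwwxwwxwwxwwwwxwwxwwwwxwwxwwxwwxwwwwxw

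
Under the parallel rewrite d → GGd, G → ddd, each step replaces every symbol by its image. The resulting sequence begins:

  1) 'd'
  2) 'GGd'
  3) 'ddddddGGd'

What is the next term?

GGdGGdGGdGGdGGdGGdddddddGGd

Rewriting each symbol of ddddddGGd: d→GGd, d→GGd, d→GGd, d→GGd, d→GGd, d→GGd, G→ddd, G→ddd, d→GGd, which concatenates to GGd GGd GGd GGd GGd GGd ddd ddd GGd.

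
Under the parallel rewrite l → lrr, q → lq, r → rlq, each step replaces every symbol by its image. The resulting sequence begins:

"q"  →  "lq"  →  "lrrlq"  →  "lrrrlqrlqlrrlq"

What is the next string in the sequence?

Replace each of the 14 characters of lrrrlqrlqlrrlq in place — lrr rlq rlq rlq lrr lq rlq lrr lq lrr rlq rlq lrr lq — and concatenate.

lrrrlqrlqrlqlrrlqrlqlrrlqlrrrlqrlqlrrlq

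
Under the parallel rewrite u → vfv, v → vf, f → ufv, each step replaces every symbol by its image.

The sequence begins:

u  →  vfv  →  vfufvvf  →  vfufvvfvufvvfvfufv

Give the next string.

vfufvvfvufvvfvfufvvfvfvufvvfvfufvvfufvvfvufvvf

Applying the rule to each of the 18 symbols of vfufvvfvufvvfvfufv gives the pieces vf ufv vfv ufv vf vf ufv vf vfv ufv vf vf ufv vf ufv vfv ufv vf, which concatenate to the answer.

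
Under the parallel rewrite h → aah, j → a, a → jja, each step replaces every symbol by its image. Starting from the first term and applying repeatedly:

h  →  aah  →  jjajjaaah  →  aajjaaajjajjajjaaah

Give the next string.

jjajjaaajjajjajjaaajjaaajjaaajjajjajjaaah

Applying the rule to each of the 19 symbols of aajjaaajjajjajjaaah gives the pieces jja jja a a jja jja jja a a jja a a jja a a jja jja jja aah, which concatenate to the answer.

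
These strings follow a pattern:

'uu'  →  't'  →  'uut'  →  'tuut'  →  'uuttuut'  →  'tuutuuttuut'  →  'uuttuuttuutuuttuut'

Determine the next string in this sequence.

From term 3 onward, concatenate the second-to-last term with the last: uu·t = uut, t·uut = tuut, …
So term 8 is tuutuuttuut·uuttuuttuutuuttuut.

tuutuuttuutuuttuuttuutuuttuut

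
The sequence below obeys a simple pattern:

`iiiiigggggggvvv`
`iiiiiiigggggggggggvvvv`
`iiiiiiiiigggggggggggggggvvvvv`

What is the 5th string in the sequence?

iiiiiiiiiiiiigggggggggggggggggggggggvvvvvvv

Reading off run lengths: i runs 5, 7, 9; g runs 7, 11, 15; v runs 3, 4, 5 — each is linear in n, where the shown terms are n = 2, 3, 4.
At n = 6 the blocks have lengths 13, 23, 7.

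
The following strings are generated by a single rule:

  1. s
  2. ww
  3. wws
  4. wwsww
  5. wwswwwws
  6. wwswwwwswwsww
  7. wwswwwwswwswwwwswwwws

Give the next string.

This is a Fibonacci-style word recurrence s(k) = s(k−1)·s(k−2): e.g. ww·s = wws.
The next term joins wwswwwwswwswwwwswwwws and wwswwwwswwsww.

wwswwwwswwswwwwswwwwswwswwwwswwsww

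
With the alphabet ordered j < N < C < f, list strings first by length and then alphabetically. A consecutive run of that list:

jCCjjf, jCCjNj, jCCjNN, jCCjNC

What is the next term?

Treat jCCjNC as a base-4 numeral over the given alphabet and add one, carrying through any trailing f's.

jCCjNf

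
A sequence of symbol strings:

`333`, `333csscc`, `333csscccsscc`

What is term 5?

333csscccsscccsscccsscc

The strings grow by a fixed suffix csscc each time.
From 333csscccsscc, 2 further steps: 333csscccsscc → 333csscccsscccsscc → (answer).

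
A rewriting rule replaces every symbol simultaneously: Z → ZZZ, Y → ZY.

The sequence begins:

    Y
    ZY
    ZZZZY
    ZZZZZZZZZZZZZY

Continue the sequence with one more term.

φ(ZZZZZZZZZZZZZY) expands symbol-by-symbol to ZZZ ZZZ ZZZ ZZZ ZZZ ZZZ ZZZ ZZZ ZZZ ZZZ ZZZ ZZZ ZZZ ZY; joining the 14 pieces gives the next term.

ZZZZZZZZZZZZZZZZZZZZZZZZZZZZZZZZZZZZZZZZY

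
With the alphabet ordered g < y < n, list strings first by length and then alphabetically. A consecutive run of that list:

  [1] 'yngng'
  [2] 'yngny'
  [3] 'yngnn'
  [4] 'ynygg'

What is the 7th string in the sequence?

ynyyg

Advancing 3 positions from ynygg through ynygg → ynygy → ynygn reaches term 7.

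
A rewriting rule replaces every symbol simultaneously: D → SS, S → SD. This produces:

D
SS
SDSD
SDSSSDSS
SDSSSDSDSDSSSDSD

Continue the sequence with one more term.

SDSSSDSDSDSSSDSSSDSSSDSDSDSSSDSS

φ(SDSSSDSDSDSSSDSD) expands symbol-by-symbol to SD SS SD SD SD SS SD SS SD SS SD SD SD SS SD SS; joining the 16 pieces gives the next term.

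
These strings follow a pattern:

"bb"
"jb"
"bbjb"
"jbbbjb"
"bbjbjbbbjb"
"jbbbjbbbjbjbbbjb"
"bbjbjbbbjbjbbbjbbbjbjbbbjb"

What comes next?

jbbbjbbbjbjbbbjbbbjbjbbbjbjbbbjbbbjbjbbbjb

From term 3 onward, concatenate the second-to-last term with the last: bb·jb = bbjb, jb·bbjb = jbbbjb, …
So term 8 is jbbbjbbbjbjbbbjb·bbjbjbbbjbjbbbjbbbjbjbbbjb.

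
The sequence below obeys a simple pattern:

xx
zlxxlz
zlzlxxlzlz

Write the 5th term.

zlzlzlzlxxlzlzlzlz

Every step adds zl to the front and lz to the end of the previous string.
From zlzlxxlzlz, 2 further steps: zlzlxxlzlz → zlzlzlxxlzlzlz → (answer).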